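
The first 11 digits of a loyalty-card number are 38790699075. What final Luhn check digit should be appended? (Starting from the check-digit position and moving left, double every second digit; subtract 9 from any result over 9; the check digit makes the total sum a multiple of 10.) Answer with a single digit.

Partial digits right→left: 5 7 0 9 9 6 0 9 7 8 3
Double every second digit counting from the check-digit position (so the 1st, 3rd, 5th, ... of the partial from the right).
  doubled (with −9 where >9): 1 0 9 0 5 6 → sum 21
  kept as-is: 7 9 6 9 8 → sum 39
Total = 21 + 39 = 60.
Check digit = (10 − (60 mod 10)) mod 10 = 0.

0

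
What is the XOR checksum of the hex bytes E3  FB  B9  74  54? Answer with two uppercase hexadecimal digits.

81

XOR the bytes together:
  start with 0xE3
  0xE3 ⊕ 0xFB = 0x18
  0x18 ⊕ 0xB9 = 0xA1
  0xA1 ⊕ 0x74 = 0xD5
  0xD5 ⊕ 0x54 = 0x81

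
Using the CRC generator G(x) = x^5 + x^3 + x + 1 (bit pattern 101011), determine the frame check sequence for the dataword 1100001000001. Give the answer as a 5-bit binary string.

00000

Append 5 zeros: 110000100000100000. Divide by 101011 (XOR where the leading bit is 1):
  pos 0: 110000 XOR 101011 = 011011
  pos 1: 110111 XOR 101011 = 011100
  pos 2: 111000 XOR 101011 = 010011
  pos 3: 100110 XOR 101011 = 001101
  pos 5: 110100 XOR 101011 = 011111
  pos 6: 111110 XOR 101011 = 010101
  pos 7: 101011 XOR 101011 = 000000
Remainder (last 5 bits) = 00000. This is the CRC / FCS.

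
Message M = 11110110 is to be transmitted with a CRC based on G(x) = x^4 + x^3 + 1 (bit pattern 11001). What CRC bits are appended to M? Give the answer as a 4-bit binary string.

Append 4 zeros: 111101100000. Divide by 11001 (XOR where the leading bit is 1):
  pos 0: 11110 XOR 11001 = 00111
  pos 2: 11111 XOR 11001 = 00110
  pos 4: 11000 XOR 11001 = 00001
Remainder (last 4 bits) = 1000. This is the CRC / FCS.

1000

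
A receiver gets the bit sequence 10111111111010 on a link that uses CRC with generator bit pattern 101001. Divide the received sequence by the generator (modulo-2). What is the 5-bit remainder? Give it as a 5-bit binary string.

00010

Modulo-2 division of 10111111111010 by 101001:
  pos 0: 101111 XOR 101001 = 000110
  pos 3: 110111 XOR 101001 = 011110
  pos 4: 111101 XOR 101001 = 010100
  pos 5: 101001 XOR 101001 = 000000
Remainder = 00010 (nonzero — an error is detected).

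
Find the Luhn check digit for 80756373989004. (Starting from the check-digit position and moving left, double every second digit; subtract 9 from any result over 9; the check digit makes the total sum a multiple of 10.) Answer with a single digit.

Partial digits right→left: 4 0 0 9 8 9 3 7 3 6 5 7 0 8
Double every second digit counting from the check-digit position (so the 1st, 3rd, 5th, ... of the partial from the right).
  doubled (with −9 where >9): 8 0 7 6 6 1 0 → sum 28
  kept as-is: 0 9 9 7 6 7 8 → sum 46
Total = 28 + 46 = 74.
Check digit = (10 − (74 mod 10)) mod 10 = 6.

6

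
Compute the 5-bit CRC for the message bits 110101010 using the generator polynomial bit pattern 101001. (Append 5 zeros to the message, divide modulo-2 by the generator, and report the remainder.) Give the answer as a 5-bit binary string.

10000

Append 5 zeros: 11010101000000. Divide by 101001 (XOR where the leading bit is 1):
  pos 0: 110101 XOR 101001 = 011100
  pos 1: 111000 XOR 101001 = 010001
  pos 2: 100011 XOR 101001 = 001010
  pos 4: 101000 XOR 101001 = 000001
Remainder (last 5 bits) = 10000. This is the CRC / FCS.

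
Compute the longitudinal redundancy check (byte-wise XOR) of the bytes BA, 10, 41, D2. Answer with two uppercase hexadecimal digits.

39

XOR the bytes together:
  start with 0xBA
  0xBA ⊕ 0x10 = 0xAA
  0xAA ⊕ 0x41 = 0xEB
  0xEB ⊕ 0xD2 = 0x39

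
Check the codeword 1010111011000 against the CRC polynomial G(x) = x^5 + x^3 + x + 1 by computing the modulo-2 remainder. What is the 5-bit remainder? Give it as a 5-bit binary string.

Modulo-2 division of 1010111011000 by 101011:
  pos 0: 101011 XOR 101011 = 000000
  pos 6: 101100 XOR 101011 = 000111
Remainder = 01110 (nonzero — an error is detected).

01110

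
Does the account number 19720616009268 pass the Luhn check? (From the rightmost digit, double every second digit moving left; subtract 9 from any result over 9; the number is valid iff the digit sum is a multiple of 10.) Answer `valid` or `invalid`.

From the right, keep odd positions and double even positions (subtract 9 from any doubled value over 9):
  doubled (positions 2,4,...): 3 9 0 2 0 5 2 → sum 21
  kept (positions 1,3,...): 8 2 0 6 6 2 9 → sum 33
Total = 54.
54 mod 10 = 4, so the number is invalid.

invalid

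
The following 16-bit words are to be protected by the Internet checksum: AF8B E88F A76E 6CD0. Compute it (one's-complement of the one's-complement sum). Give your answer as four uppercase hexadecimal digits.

One's-complement addition (fold any carry out of bit 15 back into bit 0):
  0xAF8B + 0xE88F = 0x1981A → wrap carry → 0x981B
  0x981B + 0xA76E = 0x13F89 → wrap carry → 0x3F8A
  0x3F8A + 0x6CD0 = 0x0AC5A
One's-complement sum = 0xAC5A.
Checksum = ~0xAC5A & 0xFFFF = 0x53A5.

53A5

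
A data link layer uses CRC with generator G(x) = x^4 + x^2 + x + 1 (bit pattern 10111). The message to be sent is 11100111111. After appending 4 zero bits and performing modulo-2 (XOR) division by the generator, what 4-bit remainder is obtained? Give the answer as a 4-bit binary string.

0001

Append 4 zeros: 111001111110000. Divide by 10111 (XOR where the leading bit is 1):
  pos 0: 11100 XOR 10111 = 01011
  pos 1: 10111 XOR 10111 = 00000
  pos 6: 11111 XOR 10111 = 01000
  pos 7: 10000 XOR 10111 = 00111
  pos 9: 11100 XOR 10111 = 01011
  pos 10: 10110 XOR 10111 = 00001
Remainder (last 4 bits) = 0001. This is the CRC / FCS.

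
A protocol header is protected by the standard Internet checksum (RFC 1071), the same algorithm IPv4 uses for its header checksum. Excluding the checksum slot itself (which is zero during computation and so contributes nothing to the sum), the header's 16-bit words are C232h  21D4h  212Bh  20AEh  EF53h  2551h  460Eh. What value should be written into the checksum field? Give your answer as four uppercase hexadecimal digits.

7F6C

One's-complement addition (fold any carry out of bit 15 back into bit 0):
  0xC232 + 0x21D4 = 0x0E406
  0xE406 + 0x212B = 0x10531 → wrap carry → 0x0532
  0x0532 + 0x20AE = 0x025E0
  0x25E0 + 0xEF53 = 0x11533 → wrap carry → 0x1534
  0x1534 + 0x2551 = 0x03A85
  0x3A85 + 0x460E = 0x08093
One's-complement sum = 0x8093.
Checksum = ~0x8093 & 0xFFFF = 0x7F6C.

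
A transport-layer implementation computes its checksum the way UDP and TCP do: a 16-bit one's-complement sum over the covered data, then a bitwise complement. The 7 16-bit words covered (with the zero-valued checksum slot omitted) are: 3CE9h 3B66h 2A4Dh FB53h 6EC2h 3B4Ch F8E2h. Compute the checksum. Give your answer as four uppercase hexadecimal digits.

BF1D

One's-complement addition (fold any carry out of bit 15 back into bit 0):
  0x3CE9 + 0x3B66 = 0x0784F
  0x784F + 0x2A4D = 0x0A29C
  0xA29C + 0xFB53 = 0x19DEF → wrap carry → 0x9DF0
  0x9DF0 + 0x6EC2 = 0x10CB2 → wrap carry → 0x0CB3
  0x0CB3 + 0x3B4C = 0x047FF
  0x47FF + 0xF8E2 = 0x140E1 → wrap carry → 0x40E2
One's-complement sum = 0x40E2.
Checksum = ~0x40E2 & 0xFFFF = 0xBF1D.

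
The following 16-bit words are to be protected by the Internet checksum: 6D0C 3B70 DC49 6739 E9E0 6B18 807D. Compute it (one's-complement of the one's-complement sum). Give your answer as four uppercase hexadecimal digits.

3E89

One's-complement addition (fold any carry out of bit 15 back into bit 0):
  0x6D0C + 0x3B70 = 0x0A87C
  0xA87C + 0xDC49 = 0x184C5 → wrap carry → 0x84C6
  0x84C6 + 0x6739 = 0x0EBFF
  0xEBFF + 0xE9E0 = 0x1D5DF → wrap carry → 0xD5E0
  0xD5E0 + 0x6B18 = 0x140F8 → wrap carry → 0x40F9
  0x40F9 + 0x807D = 0x0C176
One's-complement sum = 0xC176.
Checksum = ~0xC176 & 0xFFFF = 0x3E89.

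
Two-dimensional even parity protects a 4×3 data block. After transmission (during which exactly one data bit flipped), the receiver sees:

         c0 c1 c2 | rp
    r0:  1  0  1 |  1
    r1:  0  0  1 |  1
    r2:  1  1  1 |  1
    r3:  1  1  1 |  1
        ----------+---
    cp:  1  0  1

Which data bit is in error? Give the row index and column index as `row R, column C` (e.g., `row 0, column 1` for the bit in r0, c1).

Recompute each row's even parity and compare to rp:
  r0: data parity 0, sent rp 1 → mismatch
  r1: data parity 1, sent rp 1 → ok
  r2: data parity 1, sent rp 1 → ok
  r3: data parity 1, sent rp 1 → ok
Recompute each column's even parity and compare to cp:
  c0: data parity 1, sent cp 1 → ok
  c1: data parity 0, sent cp 0 → ok
  c2: data parity 0, sent cp 1 → mismatch
Exactly one row (r0) and one column (c2) fail → the flipped bit is at their intersection.

row 0, column 2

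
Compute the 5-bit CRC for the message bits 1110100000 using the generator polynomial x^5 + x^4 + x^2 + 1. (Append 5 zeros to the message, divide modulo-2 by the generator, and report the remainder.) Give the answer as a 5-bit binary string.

01100

Append 5 zeros: 111010000000000. Divide by 110101 (XOR where the leading bit is 1):
  pos 0: 111010 XOR 110101 = 001111
  pos 2: 111100 XOR 110101 = 001001
  pos 4: 100100 XOR 110101 = 010001
  pos 5: 100010 XOR 110101 = 010111
  pos 6: 101110 XOR 110101 = 011011
  pos 7: 110110 XOR 110101 = 000011
Remainder (last 5 bits) = 01100. This is the CRC / FCS.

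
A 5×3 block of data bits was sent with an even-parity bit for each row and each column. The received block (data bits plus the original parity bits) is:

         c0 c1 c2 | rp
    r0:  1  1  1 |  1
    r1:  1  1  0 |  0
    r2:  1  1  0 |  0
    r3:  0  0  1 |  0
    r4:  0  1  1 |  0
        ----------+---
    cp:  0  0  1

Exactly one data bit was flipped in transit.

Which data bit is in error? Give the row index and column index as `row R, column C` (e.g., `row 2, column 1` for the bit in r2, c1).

Recompute each row's even parity and compare to rp:
  r0: data parity 1, sent rp 1 → ok
  r1: data parity 0, sent rp 0 → ok
  r2: data parity 0, sent rp 0 → ok
  r3: data parity 1, sent rp 0 → mismatch
  r4: data parity 0, sent rp 0 → ok
Recompute each column's even parity and compare to cp:
  c0: data parity 1, sent cp 0 → mismatch
  c1: data parity 0, sent cp 0 → ok
  c2: data parity 1, sent cp 1 → ok
Exactly one row (r3) and one column (c0) fail → the flipped bit is at their intersection.

row 3, column 0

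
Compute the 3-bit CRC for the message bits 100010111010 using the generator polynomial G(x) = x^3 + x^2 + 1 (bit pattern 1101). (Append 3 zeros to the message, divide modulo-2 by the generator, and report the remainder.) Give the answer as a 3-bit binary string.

110

Append 3 zeros: 100010111010000. Divide by 1101 (XOR where the leading bit is 1):
  pos 0: 1000 XOR 1101 = 0101
  pos 1: 1011 XOR 1101 = 0110
  pos 2: 1100 XOR 1101 = 0001
  pos 5: 1111 XOR 1101 = 0010
  pos 7: 1001 XOR 1101 = 0100
  pos 8: 1000 XOR 1101 = 0101
  pos 9: 1010 XOR 1101 = 0111
  pos 10: 1110 XOR 1101 = 0011
Remainder (last 3 bits) = 110. This is the CRC / FCS.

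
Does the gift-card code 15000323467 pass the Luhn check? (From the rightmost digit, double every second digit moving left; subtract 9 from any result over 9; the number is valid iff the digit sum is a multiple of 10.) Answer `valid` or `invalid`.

valid

From the right, keep odd positions and double even positions (subtract 9 from any doubled value over 9):
  doubled (positions 2,4,...): 3 6 6 0 1 → sum 16
  kept (positions 1,3,...): 7 4 2 0 0 1 → sum 14
Total = 30.
30 mod 10 = 0, so the number is valid.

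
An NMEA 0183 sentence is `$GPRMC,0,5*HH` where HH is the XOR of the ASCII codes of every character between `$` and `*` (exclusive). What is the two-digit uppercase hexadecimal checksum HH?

XOR the ASCII codes of the payload characters:
  'G' = 0x47 → acc = 0x47
  'P' = 0x50 → acc = 0x17
  'R' = 0x52 → acc = 0x45
  'M' = 0x4D → acc = 0x08
  'C' = 0x43 → acc = 0x4B
  ',' = 0x2C → acc = 0x67
  '0' = 0x30 → acc = 0x57
  ',' = 0x2C → acc = 0x7B
  '5' = 0x35 → acc = 0x4E
Checksum = 0x4E.

4E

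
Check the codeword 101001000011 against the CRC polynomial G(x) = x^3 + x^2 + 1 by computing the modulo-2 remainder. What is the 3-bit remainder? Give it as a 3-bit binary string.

110

Modulo-2 division of 101001000011 by 1101:
  pos 0: 1010 XOR 1101 = 0111
  pos 1: 1110 XOR 1101 = 0011
  pos 3: 1110 XOR 1101 = 0011
  pos 5: 1100 XOR 1101 = 0001
  pos 8: 1011 XOR 1101 = 0110
Remainder = 110 (nonzero — an error is detected).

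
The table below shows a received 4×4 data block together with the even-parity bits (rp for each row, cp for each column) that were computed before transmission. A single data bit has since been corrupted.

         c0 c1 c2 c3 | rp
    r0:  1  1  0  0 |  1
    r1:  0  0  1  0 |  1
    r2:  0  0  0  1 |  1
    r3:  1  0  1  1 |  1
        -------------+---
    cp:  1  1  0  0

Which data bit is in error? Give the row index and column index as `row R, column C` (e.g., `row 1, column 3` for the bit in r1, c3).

Recompute each row's even parity and compare to rp:
  r0: data parity 0, sent rp 1 → mismatch
  r1: data parity 1, sent rp 1 → ok
  r2: data parity 1, sent rp 1 → ok
  r3: data parity 1, sent rp 1 → ok
Recompute each column's even parity and compare to cp:
  c0: data parity 0, sent cp 1 → mismatch
  c1: data parity 1, sent cp 1 → ok
  c2: data parity 0, sent cp 0 → ok
  c3: data parity 0, sent cp 0 → ok
Exactly one row (r0) and one column (c0) fail → the flipped bit is at their intersection.

row 0, column 0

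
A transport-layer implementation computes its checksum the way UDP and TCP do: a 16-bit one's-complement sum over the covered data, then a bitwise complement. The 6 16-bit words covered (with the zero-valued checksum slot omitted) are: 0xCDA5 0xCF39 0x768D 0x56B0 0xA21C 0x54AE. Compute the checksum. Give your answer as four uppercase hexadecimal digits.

9F17

One's-complement addition (fold any carry out of bit 15 back into bit 0):
  0xCDA5 + 0xCF39 = 0x19CDE → wrap carry → 0x9CDF
  0x9CDF + 0x768D = 0x1136C → wrap carry → 0x136D
  0x136D + 0x56B0 = 0x06A1D
  0x6A1D + 0xA21C = 0x10C39 → wrap carry → 0x0C3A
  0x0C3A + 0x54AE = 0x060E8
One's-complement sum = 0x60E8.
Checksum = ~0x60E8 & 0xFFFF = 0x9F17.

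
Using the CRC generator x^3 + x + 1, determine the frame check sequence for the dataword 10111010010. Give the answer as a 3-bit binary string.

011

Append 3 zeros: 10111010010000. Divide by 1011 (XOR where the leading bit is 1):
  pos 0: 1011 XOR 1011 = 0000
  pos 4: 1010 XOR 1011 = 0001
  pos 7: 1010 XOR 1011 = 0001
  pos 10: 1000 XOR 1011 = 0011
Remainder (last 3 bits) = 011. This is the CRC / FCS.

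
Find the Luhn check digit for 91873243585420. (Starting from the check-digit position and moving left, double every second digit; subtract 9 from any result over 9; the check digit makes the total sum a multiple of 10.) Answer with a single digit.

2

Partial digits right→left: 0 2 4 5 8 5 3 4 2 3 7 8 1 9
Double every second digit counting from the check-digit position (so the 1st, 3rd, 5th, ... of the partial from the right).
  doubled (with −9 where >9): 0 8 7 6 4 5 2 → sum 32
  kept as-is: 2 5 5 4 3 8 9 → sum 36
Total = 32 + 36 = 68.
Check digit = (10 − (68 mod 10)) mod 10 = 2.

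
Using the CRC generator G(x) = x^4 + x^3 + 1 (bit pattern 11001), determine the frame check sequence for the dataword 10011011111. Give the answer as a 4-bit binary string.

Append 4 zeros: 100110111110000. Divide by 11001 (XOR where the leading bit is 1):
  pos 0: 10011 XOR 11001 = 01010
  pos 1: 10100 XOR 11001 = 01101
  pos 2: 11011 XOR 11001 = 00010
  pos 5: 10111 XOR 11001 = 01110
  pos 6: 11101 XOR 11001 = 00100
  pos 8: 10000 XOR 11001 = 01001
  pos 9: 10010 XOR 11001 = 01011
  pos 10: 10110 XOR 11001 = 01111
Remainder (last 4 bits) = 1111. This is the CRC / FCS.

1111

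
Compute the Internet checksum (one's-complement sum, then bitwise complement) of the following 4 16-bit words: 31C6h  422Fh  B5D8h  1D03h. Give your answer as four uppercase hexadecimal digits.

B92E

One's-complement addition (fold any carry out of bit 15 back into bit 0):
  0x31C6 + 0x422F = 0x073F5
  0x73F5 + 0xB5D8 = 0x129CD → wrap carry → 0x29CE
  0x29CE + 0x1D03 = 0x046D1
One's-complement sum = 0x46D1.
Checksum = ~0x46D1 & 0xFFFF = 0xB92E.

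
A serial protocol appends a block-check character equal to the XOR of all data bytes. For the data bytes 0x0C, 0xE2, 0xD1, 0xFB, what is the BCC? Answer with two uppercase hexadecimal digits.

XOR the bytes together:
  start with 0x0C
  0x0C ⊕ 0xE2 = 0xEE
  0xEE ⊕ 0xD1 = 0x3F
  0x3F ⊕ 0xFB = 0xC4

C4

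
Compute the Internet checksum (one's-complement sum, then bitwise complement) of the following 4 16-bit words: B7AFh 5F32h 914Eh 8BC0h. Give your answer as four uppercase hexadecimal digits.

CC0E

One's-complement addition (fold any carry out of bit 15 back into bit 0):
  0xB7AF + 0x5F32 = 0x116E1 → wrap carry → 0x16E2
  0x16E2 + 0x914E = 0x0A830
  0xA830 + 0x8BC0 = 0x133F0 → wrap carry → 0x33F1
One's-complement sum = 0x33F1.
Checksum = ~0x33F1 & 0xFFFF = 0xCC0E.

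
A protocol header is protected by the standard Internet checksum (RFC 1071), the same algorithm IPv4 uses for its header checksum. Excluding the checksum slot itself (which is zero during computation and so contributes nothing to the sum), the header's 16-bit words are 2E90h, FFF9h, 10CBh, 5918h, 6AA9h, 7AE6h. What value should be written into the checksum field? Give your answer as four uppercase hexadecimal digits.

8202

One's-complement addition (fold any carry out of bit 15 back into bit 0):
  0x2E90 + 0xFFF9 = 0x12E89 → wrap carry → 0x2E8A
  0x2E8A + 0x10CB = 0x03F55
  0x3F55 + 0x5918 = 0x0986D
  0x986D + 0x6AA9 = 0x10316 → wrap carry → 0x0317
  0x0317 + 0x7AE6 = 0x07DFD
One's-complement sum = 0x7DFD.
Checksum = ~0x7DFD & 0xFFFF = 0x8202.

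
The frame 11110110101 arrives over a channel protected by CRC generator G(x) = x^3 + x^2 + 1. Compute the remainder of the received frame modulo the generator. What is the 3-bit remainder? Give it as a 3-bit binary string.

011

Modulo-2 division of 11110110101 by 1101:
  pos 0: 1111 XOR 1101 = 0010
  pos 2: 1001 XOR 1101 = 0100
  pos 3: 1001 XOR 1101 = 0100
  pos 4: 1000 XOR 1101 = 0101
  pos 5: 1011 XOR 1101 = 0110
  pos 6: 1100 XOR 1101 = 0001
Remainder = 011 (nonzero — an error is detected).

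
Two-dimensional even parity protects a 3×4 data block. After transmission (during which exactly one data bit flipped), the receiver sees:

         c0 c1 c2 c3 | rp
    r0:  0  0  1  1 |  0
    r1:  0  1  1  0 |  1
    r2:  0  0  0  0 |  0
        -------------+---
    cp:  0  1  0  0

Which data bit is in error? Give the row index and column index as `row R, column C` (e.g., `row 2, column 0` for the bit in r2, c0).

row 1, column 3

Recompute each row's even parity and compare to rp:
  r0: data parity 0, sent rp 0 → ok
  r1: data parity 0, sent rp 1 → mismatch
  r2: data parity 0, sent rp 0 → ok
Recompute each column's even parity and compare to cp:
  c0: data parity 0, sent cp 0 → ok
  c1: data parity 1, sent cp 1 → ok
  c2: data parity 0, sent cp 0 → ok
  c3: data parity 1, sent cp 0 → mismatch
Exactly one row (r1) and one column (c3) fail → the flipped bit is at their intersection.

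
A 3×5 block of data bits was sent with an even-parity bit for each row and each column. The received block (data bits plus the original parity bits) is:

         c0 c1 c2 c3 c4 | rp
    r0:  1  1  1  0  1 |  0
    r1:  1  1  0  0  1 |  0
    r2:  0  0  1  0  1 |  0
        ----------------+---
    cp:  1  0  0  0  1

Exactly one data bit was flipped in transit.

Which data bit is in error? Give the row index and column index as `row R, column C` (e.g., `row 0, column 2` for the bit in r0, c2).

Recompute each row's even parity and compare to rp:
  r0: data parity 0, sent rp 0 → ok
  r1: data parity 1, sent rp 0 → mismatch
  r2: data parity 0, sent rp 0 → ok
Recompute each column's even parity and compare to cp:
  c0: data parity 0, sent cp 1 → mismatch
  c1: data parity 0, sent cp 0 → ok
  c2: data parity 0, sent cp 0 → ok
  c3: data parity 0, sent cp 0 → ok
  c4: data parity 1, sent cp 1 → ok
Exactly one row (r1) and one column (c0) fail → the flipped bit is at their intersection.

row 1, column 0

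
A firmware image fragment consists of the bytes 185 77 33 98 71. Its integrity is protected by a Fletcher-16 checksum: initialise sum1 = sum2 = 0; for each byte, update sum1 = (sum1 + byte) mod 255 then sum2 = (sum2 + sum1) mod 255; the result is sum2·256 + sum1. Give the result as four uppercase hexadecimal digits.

Running sums (mod 255):
  after byte 0 (185): sum1=185, sum2=185
  after byte 1 (77): sum1=7, sum2=192
  after byte 2 (33): sum1=40, sum2=232
  after byte 3 (98): sum1=138, sum2=115
  after byte 4 (71): sum1=209, sum2=69
Checksum = sum2·256 + sum1 = 69·256 + 209 = 17873 = 0x45D1.

45D1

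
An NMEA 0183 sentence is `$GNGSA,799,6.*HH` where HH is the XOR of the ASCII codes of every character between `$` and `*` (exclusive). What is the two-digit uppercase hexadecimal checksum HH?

XOR the ASCII codes of the payload characters:
  'G' = 0x47 → acc = 0x47
  'N' = 0x4E → acc = 0x09
  'G' = 0x47 → acc = 0x4E
  'S' = 0x53 → acc = 0x1D
  'A' = 0x41 → acc = 0x5C
  ',' = 0x2C → acc = 0x70
  '7' = 0x37 → acc = 0x47
  '9' = 0x39 → acc = 0x7E
  '9' = 0x39 → acc = 0x47
  ',' = 0x2C → acc = 0x6B
  '6' = 0x36 → acc = 0x5D
  '.' = 0x2E → acc = 0x73
Checksum = 0x73.

73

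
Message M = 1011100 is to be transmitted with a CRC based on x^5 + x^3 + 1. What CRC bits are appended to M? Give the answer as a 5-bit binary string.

Append 5 zeros: 101110000000. Divide by 101001 (XOR where the leading bit is 1):
  pos 0: 101110 XOR 101001 = 000111
  pos 3: 111000 XOR 101001 = 010001
  pos 4: 100010 XOR 101001 = 001011
  pos 6: 101100 XOR 101001 = 000101
Remainder (last 5 bits) = 00101. This is the CRC / FCS.

00101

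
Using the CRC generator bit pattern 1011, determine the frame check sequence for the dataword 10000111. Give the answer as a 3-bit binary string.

Append 3 zeros: 10000111000. Divide by 1011 (XOR where the leading bit is 1):
  pos 0: 1000 XOR 1011 = 0011
  pos 2: 1101 XOR 1011 = 0110
  pos 3: 1101 XOR 1011 = 0110
  pos 4: 1101 XOR 1011 = 0110
  pos 5: 1100 XOR 1011 = 0111
  pos 6: 1110 XOR 1011 = 0101
  pos 7: 1010 XOR 1011 = 0001
Remainder (last 3 bits) = 001. This is the CRC / FCS.

001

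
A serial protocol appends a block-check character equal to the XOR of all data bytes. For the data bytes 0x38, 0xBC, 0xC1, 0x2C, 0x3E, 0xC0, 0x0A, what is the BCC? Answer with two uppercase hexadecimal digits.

9D

XOR the bytes together:
  start with 0x38
  0x38 ⊕ 0xBC = 0x84
  0x84 ⊕ 0xC1 = 0x45
  0x45 ⊕ 0x2C = 0x69
  0x69 ⊕ 0x3E = 0x57
  0x57 ⊕ 0xC0 = 0x97
  0x97 ⊕ 0x0A = 0x9D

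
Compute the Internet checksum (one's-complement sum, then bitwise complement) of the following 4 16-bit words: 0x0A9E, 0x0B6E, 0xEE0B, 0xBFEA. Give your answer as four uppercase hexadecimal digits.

One's-complement addition (fold any carry out of bit 15 back into bit 0):
  0x0A9E + 0x0B6E = 0x0160C
  0x160C + 0xEE0B = 0x10417 → wrap carry → 0x0418
  0x0418 + 0xBFEA = 0x0C402
One's-complement sum = 0xC402.
Checksum = ~0xC402 & 0xFFFF = 0x3BFD.

3BFD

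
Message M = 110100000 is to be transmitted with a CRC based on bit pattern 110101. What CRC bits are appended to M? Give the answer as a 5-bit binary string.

10110

Append 5 zeros: 11010000000000. Divide by 110101 (XOR where the leading bit is 1):
  pos 0: 110100 XOR 110101 = 000001
  pos 5: 100000 XOR 110101 = 010101
  pos 6: 101010 XOR 110101 = 011111
  pos 7: 111110 XOR 110101 = 001011
Remainder (last 5 bits) = 10110. This is the CRC / FCS.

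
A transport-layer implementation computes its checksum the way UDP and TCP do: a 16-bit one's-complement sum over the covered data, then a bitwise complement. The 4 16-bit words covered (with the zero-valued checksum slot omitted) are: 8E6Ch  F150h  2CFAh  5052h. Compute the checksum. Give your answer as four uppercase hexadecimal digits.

02F6

One's-complement addition (fold any carry out of bit 15 back into bit 0):
  0x8E6C + 0xF150 = 0x17FBC → wrap carry → 0x7FBD
  0x7FBD + 0x2CFA = 0x0ACB7
  0xACB7 + 0x5052 = 0x0FD09
One's-complement sum = 0xFD09.
Checksum = ~0xFD09 & 0xFFFF = 0x02F6.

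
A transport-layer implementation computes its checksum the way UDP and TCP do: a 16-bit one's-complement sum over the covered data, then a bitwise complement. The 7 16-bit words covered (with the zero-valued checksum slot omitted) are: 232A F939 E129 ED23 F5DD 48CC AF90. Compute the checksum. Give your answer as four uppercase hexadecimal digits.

One's-complement addition (fold any carry out of bit 15 back into bit 0):
  0x232A + 0xF939 = 0x11C63 → wrap carry → 0x1C64
  0x1C64 + 0xE129 = 0x0FD8D
  0xFD8D + 0xED23 = 0x1EAB0 → wrap carry → 0xEAB1
  0xEAB1 + 0xF5DD = 0x1E08E → wrap carry → 0xE08F
  0xE08F + 0x48CC = 0x1295B → wrap carry → 0x295C
  0x295C + 0xAF90 = 0x0D8EC
One's-complement sum = 0xD8EC.
Checksum = ~0xD8EC & 0xFFFF = 0x2713.

2713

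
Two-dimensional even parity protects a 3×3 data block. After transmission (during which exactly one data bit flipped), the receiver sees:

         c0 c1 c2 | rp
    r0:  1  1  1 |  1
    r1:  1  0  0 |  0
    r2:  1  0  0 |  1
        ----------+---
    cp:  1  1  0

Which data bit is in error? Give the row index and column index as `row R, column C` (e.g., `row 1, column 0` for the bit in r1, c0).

row 1, column 2

Recompute each row's even parity and compare to rp:
  r0: data parity 1, sent rp 1 → ok
  r1: data parity 1, sent rp 0 → mismatch
  r2: data parity 1, sent rp 1 → ok
Recompute each column's even parity and compare to cp:
  c0: data parity 1, sent cp 1 → ok
  c1: data parity 1, sent cp 1 → ok
  c2: data parity 1, sent cp 0 → mismatch
Exactly one row (r1) and one column (c2) fail → the flipped bit is at their intersection.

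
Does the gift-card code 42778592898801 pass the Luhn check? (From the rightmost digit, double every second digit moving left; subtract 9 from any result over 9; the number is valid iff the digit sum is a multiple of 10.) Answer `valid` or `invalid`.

From the right, keep odd positions and double even positions (subtract 9 from any doubled value over 9):
  doubled (positions 2,4,...): 0 7 7 9 7 5 8 → sum 43
  kept (positions 1,3,...): 1 8 9 2 5 7 2 → sum 34
Total = 77.
77 mod 10 = 7, so the number is invalid.

invalid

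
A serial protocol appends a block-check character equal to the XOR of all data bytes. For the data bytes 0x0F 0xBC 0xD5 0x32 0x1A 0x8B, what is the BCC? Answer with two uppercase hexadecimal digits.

XOR the bytes together:
  start with 0x0F
  0x0F ⊕ 0xBC = 0xB3
  0xB3 ⊕ 0xD5 = 0x66
  0x66 ⊕ 0x32 = 0x54
  0x54 ⊕ 0x1A = 0x4E
  0x4E ⊕ 0x8B = 0xC5

C5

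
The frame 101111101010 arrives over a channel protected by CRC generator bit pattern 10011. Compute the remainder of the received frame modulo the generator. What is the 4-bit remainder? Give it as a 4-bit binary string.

Modulo-2 division of 101111101010 by 10011:
  pos 0: 10111 XOR 10011 = 00100
  pos 2: 10011 XOR 10011 = 00000
Remainder = 1010 (nonzero — an error is detected).

1010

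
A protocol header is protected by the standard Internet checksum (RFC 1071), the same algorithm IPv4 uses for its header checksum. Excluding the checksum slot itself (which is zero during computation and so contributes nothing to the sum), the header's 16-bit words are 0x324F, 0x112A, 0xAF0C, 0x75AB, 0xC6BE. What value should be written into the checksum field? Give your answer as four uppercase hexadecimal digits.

D10F

One's-complement addition (fold any carry out of bit 15 back into bit 0):
  0x324F + 0x112A = 0x04379
  0x4379 + 0xAF0C = 0x0F285
  0xF285 + 0x75AB = 0x16830 → wrap carry → 0x6831
  0x6831 + 0xC6BE = 0x12EEF → wrap carry → 0x2EF0
One's-complement sum = 0x2EF0.
Checksum = ~0x2EF0 & 0xFFFF = 0xD10F.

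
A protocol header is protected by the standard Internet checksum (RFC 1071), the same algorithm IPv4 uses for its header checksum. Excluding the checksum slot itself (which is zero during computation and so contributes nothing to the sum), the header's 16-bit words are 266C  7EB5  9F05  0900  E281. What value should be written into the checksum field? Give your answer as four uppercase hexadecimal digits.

One's-complement addition (fold any carry out of bit 15 back into bit 0):
  0x266C + 0x7EB5 = 0x0A521
  0xA521 + 0x9F05 = 0x14426 → wrap carry → 0x4427
  0x4427 + 0x0900 = 0x04D27
  0x4D27 + 0xE281 = 0x12FA8 → wrap carry → 0x2FA9
One's-complement sum = 0x2FA9.
Checksum = ~0x2FA9 & 0xFFFF = 0xD056.

D056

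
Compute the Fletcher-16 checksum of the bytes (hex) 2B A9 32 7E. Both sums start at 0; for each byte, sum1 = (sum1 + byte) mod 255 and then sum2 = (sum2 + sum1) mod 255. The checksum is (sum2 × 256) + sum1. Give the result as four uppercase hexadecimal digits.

8C85

Running sums (mod 255):
  after byte 0 (2B): sum1=43, sum2=43
  after byte 1 (A9): sum1=212, sum2=0
  after byte 2 (32): sum1=7, sum2=7
  after byte 3 (7E): sum1=133, sum2=140
Checksum = sum2·256 + sum1 = 140·256 + 133 = 35973 = 0x8C85.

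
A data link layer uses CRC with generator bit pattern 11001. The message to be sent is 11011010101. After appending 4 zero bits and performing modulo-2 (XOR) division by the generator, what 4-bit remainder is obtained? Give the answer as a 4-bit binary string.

0101

Append 4 zeros: 110110101010000. Divide by 11001 (XOR where the leading bit is 1):
  pos 0: 11011 XOR 11001 = 00010
  pos 3: 10010 XOR 11001 = 01011
  pos 4: 10111 XOR 11001 = 01110
  pos 5: 11100 XOR 11001 = 00101
  pos 7: 10110 XOR 11001 = 01111
  pos 8: 11110 XOR 11001 = 00111
  pos 10: 11100 XOR 11001 = 00101
Remainder (last 4 bits) = 0101. This is the CRC / FCS.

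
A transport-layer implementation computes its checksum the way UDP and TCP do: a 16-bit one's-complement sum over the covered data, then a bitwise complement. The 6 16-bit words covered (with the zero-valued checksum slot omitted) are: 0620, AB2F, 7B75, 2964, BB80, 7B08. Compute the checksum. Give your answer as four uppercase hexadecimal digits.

One's-complement addition (fold any carry out of bit 15 back into bit 0):
  0x0620 + 0xAB2F = 0x0B14F
  0xB14F + 0x7B75 = 0x12CC4 → wrap carry → 0x2CC5
  0x2CC5 + 0x2964 = 0x05629
  0x5629 + 0xBB80 = 0x111A9 → wrap carry → 0x11AA
  0x11AA + 0x7B08 = 0x08CB2
One's-complement sum = 0x8CB2.
Checksum = ~0x8CB2 & 0xFFFF = 0x734D.

734D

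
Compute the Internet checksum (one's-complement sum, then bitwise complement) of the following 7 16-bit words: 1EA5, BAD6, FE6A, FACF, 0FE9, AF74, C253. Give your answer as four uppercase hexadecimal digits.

AB97

One's-complement addition (fold any carry out of bit 15 back into bit 0):
  0x1EA5 + 0xBAD6 = 0x0D97B
  0xD97B + 0xFE6A = 0x1D7E5 → wrap carry → 0xD7E6
  0xD7E6 + 0xFACF = 0x1D2B5 → wrap carry → 0xD2B6
  0xD2B6 + 0x0FE9 = 0x0E29F
  0xE29F + 0xAF74 = 0x19213 → wrap carry → 0x9214
  0x9214 + 0xC253 = 0x15467 → wrap carry → 0x5468
One's-complement sum = 0x5468.
Checksum = ~0x5468 & 0xFFFF = 0xAB97.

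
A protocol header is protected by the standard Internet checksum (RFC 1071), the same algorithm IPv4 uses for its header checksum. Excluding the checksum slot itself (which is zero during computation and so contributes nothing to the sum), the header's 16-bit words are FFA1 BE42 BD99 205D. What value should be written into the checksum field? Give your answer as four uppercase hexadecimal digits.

One's-complement addition (fold any carry out of bit 15 back into bit 0):
  0xFFA1 + 0xBE42 = 0x1BDE3 → wrap carry → 0xBDE4
  0xBDE4 + 0xBD99 = 0x17B7D → wrap carry → 0x7B7E
  0x7B7E + 0x205D = 0x09BDB
One's-complement sum = 0x9BDB.
Checksum = ~0x9BDB & 0xFFFF = 0x6424.

6424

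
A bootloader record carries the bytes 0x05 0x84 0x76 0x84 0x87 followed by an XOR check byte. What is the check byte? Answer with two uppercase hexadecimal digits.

XOR the bytes together:
  start with 0x05
  0x05 ⊕ 0x84 = 0x81
  0x81 ⊕ 0x76 = 0xF7
  0xF7 ⊕ 0x84 = 0x73
  0x73 ⊕ 0x87 = 0xF4

F4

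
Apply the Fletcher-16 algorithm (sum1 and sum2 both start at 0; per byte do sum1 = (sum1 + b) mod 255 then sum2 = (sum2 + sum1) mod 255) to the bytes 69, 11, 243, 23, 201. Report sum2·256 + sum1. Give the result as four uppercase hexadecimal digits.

5A25

Running sums (mod 255):
  after byte 0 (69): sum1=69, sum2=69
  after byte 1 (11): sum1=80, sum2=149
  after byte 2 (243): sum1=68, sum2=217
  after byte 3 (23): sum1=91, sum2=53
  after byte 4 (201): sum1=37, sum2=90
Checksum = sum2·256 + sum1 = 90·256 + 37 = 23077 = 0x5A25.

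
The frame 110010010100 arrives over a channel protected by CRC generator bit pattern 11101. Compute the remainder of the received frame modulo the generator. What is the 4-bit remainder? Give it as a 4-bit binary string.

Modulo-2 division of 110010010100 by 11101:
  pos 0: 11001 XOR 11101 = 00100
  pos 2: 10000 XOR 11101 = 01101
  pos 3: 11011 XOR 11101 = 00110
  pos 5: 11001 XOR 11101 = 00100
  pos 7: 10000 XOR 11101 = 01101
Remainder = 1101 (nonzero — an error is detected).

1101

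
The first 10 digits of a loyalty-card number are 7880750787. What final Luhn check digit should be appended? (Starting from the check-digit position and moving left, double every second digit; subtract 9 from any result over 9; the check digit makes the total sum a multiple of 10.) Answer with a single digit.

Partial digits right→left: 7 8 7 0 5 7 0 8 8 7
Double every second digit counting from the check-digit position (so the 1st, 3rd, 5th, ... of the partial from the right).
  doubled (with −9 where >9): 5 5 1 0 7 → sum 18
  kept as-is: 8 0 7 8 7 → sum 30
Total = 18 + 30 = 48.
Check digit = (10 − (48 mod 10)) mod 10 = 2.

2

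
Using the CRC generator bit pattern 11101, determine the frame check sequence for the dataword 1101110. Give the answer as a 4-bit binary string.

Append 4 zeros: 11011100000. Divide by 11101 (XOR where the leading bit is 1):
  pos 0: 11011 XOR 11101 = 00110
  pos 2: 11010 XOR 11101 = 00111
  pos 4: 11100 XOR 11101 = 00001
Remainder (last 4 bits) = 0100. This is the CRC / FCS.

0100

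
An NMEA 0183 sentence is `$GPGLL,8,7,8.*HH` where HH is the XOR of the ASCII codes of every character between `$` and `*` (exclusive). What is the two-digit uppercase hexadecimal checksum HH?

XOR the ASCII codes of the payload characters:
  'G' = 0x47 → acc = 0x47
  'P' = 0x50 → acc = 0x17
  'G' = 0x47 → acc = 0x50
  'L' = 0x4C → acc = 0x1C
  'L' = 0x4C → acc = 0x50
  ',' = 0x2C → acc = 0x7C
  '8' = 0x38 → acc = 0x44
  ',' = 0x2C → acc = 0x68
  '7' = 0x37 → acc = 0x5F
  ',' = 0x2C → acc = 0x73
  '8' = 0x38 → acc = 0x4B
  '.' = 0x2E → acc = 0x65
Checksum = 0x65.

65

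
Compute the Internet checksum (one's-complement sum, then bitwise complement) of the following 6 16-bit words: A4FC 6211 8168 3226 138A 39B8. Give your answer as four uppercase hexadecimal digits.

F820

One's-complement addition (fold any carry out of bit 15 back into bit 0):
  0xA4FC + 0x6211 = 0x1070D → wrap carry → 0x070E
  0x070E + 0x8168 = 0x08876
  0x8876 + 0x3226 = 0x0BA9C
  0xBA9C + 0x138A = 0x0CE26
  0xCE26 + 0x39B8 = 0x107DE → wrap carry → 0x07DF
One's-complement sum = 0x07DF.
Checksum = ~0x07DF & 0xFFFF = 0xF820.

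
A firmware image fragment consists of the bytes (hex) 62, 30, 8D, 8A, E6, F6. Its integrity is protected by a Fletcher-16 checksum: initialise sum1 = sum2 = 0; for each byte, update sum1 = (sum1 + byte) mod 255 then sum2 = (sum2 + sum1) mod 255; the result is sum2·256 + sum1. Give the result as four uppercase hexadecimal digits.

D988

Running sums (mod 255):
  after byte 0 (62): sum1=98, sum2=98
  after byte 1 (30): sum1=146, sum2=244
  after byte 2 (8D): sum1=32, sum2=21
  after byte 3 (8A): sum1=170, sum2=191
  after byte 4 (E6): sum1=145, sum2=81
  after byte 5 (F6): sum1=136, sum2=217
Checksum = sum2·256 + sum1 = 217·256 + 136 = 55688 = 0xD988.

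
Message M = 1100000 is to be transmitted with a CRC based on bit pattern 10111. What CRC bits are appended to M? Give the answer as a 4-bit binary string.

1100

Append 4 zeros: 11000000000. Divide by 10111 (XOR where the leading bit is 1):
  pos 0: 11000 XOR 10111 = 01111
  pos 1: 11110 XOR 10111 = 01001
  pos 2: 10010 XOR 10111 = 00101
  pos 4: 10100 XOR 10111 = 00011
Remainder (last 4 bits) = 1100. This is the CRC / FCS.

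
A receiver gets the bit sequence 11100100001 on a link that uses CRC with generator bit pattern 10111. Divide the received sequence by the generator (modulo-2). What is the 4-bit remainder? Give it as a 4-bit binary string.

Modulo-2 division of 11100100001 by 10111:
  pos 0: 11100 XOR 10111 = 01011
  pos 1: 10111 XOR 10111 = 00000
Remainder = 0001 (nonzero — an error is detected).

0001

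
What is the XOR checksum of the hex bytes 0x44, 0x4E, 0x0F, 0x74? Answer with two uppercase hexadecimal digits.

XOR the bytes together:
  start with 0x44
  0x44 ⊕ 0x4E = 0x0A
  0x0A ⊕ 0x0F = 0x05
  0x05 ⊕ 0x74 = 0x71

71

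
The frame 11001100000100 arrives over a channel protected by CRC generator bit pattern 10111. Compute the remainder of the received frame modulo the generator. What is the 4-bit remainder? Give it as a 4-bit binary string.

Modulo-2 division of 11001100000100 by 10111:
  pos 0: 11001 XOR 10111 = 01110
  pos 1: 11101 XOR 10111 = 01010
  pos 2: 10100 XOR 10111 = 00011
  pos 5: 11000 XOR 10111 = 01111
  pos 6: 11110 XOR 10111 = 01001
  pos 7: 10011 XOR 10111 = 00100
  pos 9: 10000 XOR 10111 = 00111
Remainder = 0111 (nonzero — an error is detected).

0111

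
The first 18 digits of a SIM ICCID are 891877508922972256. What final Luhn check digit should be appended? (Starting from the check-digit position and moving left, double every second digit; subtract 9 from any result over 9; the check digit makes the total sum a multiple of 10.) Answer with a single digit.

7

Partial digits right→left: 6 5 2 2 7 9 2 2 9 8 0 5 7 7 8 1 9 8
Double every second digit counting from the check-digit position (so the 1st, 3rd, 5th, ... of the partial from the right).
  doubled (with −9 where >9): 3 4 5 4 9 0 5 7 9 → sum 46
  kept as-is: 5 2 9 2 8 5 7 1 8 → sum 47
Total = 46 + 47 = 93.
Check digit = (10 − (93 mod 10)) mod 10 = 7.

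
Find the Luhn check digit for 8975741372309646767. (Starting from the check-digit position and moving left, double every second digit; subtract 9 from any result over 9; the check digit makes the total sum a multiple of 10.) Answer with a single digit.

2

Partial digits right→left: 7 6 7 6 4 6 9 0 3 2 7 3 1 4 7 5 7 9 8
Double every second digit counting from the check-digit position (so the 1st, 3rd, 5th, ... of the partial from the right).
  doubled (with −9 where >9): 5 5 8 9 6 5 2 5 5 7 → sum 57
  kept as-is: 6 6 6 0 2 3 4 5 9 → sum 41
Total = 57 + 41 = 98.
Check digit = (10 − (98 mod 10)) mod 10 = 2.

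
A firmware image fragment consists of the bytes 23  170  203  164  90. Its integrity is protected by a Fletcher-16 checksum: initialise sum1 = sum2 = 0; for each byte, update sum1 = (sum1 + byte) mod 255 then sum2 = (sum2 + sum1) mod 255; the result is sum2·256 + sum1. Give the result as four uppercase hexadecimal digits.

258C

Running sums (mod 255):
  after byte 0 (23): sum1=23, sum2=23
  after byte 1 (170): sum1=193, sum2=216
  after byte 2 (203): sum1=141, sum2=102
  after byte 3 (164): sum1=50, sum2=152
  after byte 4 (90): sum1=140, sum2=37
Checksum = sum2·256 + sum1 = 37·256 + 140 = 9612 = 0x258C.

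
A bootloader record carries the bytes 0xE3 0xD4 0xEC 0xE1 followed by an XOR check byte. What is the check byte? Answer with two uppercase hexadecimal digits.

XOR the bytes together:
  start with 0xE3
  0xE3 ⊕ 0xD4 = 0x37
  0x37 ⊕ 0xEC = 0xDB
  0xDB ⊕ 0xE1 = 0x3A

3A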